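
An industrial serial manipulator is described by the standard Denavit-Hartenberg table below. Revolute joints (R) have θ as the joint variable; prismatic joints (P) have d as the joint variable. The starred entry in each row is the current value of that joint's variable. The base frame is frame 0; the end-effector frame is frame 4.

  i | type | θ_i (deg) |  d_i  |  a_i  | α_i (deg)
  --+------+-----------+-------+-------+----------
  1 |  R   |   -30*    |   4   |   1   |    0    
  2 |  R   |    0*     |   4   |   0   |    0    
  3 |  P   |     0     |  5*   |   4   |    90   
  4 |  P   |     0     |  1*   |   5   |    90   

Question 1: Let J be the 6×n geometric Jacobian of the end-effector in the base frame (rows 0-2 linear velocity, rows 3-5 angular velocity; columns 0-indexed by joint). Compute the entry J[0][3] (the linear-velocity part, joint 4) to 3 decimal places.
-0.500

prismatic axis z_3 = (-0.5000,-0.8660,0.0000)
J_v[:, 3] = z_3; J_ω[:, 3] = (0,0,0)
entry J[0][3] = -0.5000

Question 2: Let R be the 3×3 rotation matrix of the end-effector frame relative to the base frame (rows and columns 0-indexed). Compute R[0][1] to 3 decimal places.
End-effector y-axis (col 1 of R) = (-0.5000,-0.8660,0.0000)
R[0][1] = -0.5000

-0.500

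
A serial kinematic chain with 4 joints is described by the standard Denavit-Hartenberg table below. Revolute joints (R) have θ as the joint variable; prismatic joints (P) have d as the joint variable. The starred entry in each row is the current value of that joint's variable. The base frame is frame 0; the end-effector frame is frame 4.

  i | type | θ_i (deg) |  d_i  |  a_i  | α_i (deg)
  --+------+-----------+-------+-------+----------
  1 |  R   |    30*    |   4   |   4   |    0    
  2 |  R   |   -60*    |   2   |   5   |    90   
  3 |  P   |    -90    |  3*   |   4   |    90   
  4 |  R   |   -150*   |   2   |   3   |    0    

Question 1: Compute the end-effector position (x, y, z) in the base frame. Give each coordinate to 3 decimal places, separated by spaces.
5.312 -0.799 4.598

after link 1: o_1 = (3.4641, 2.0000, 4.0000)
after link 2: o_2 = (7.7942, -0.5000, 6.0000)
after link 3: o_3 = (6.2942, -3.0981, 2.0000)
after link 4: o_4 = (5.3122, -0.7990, 4.5981)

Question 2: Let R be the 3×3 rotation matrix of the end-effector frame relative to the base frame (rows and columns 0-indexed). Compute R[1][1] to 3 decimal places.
End-effector y-axis (col 1 of R) = (0.4330,0.7500,-0.5000)
R[1][1] = 0.7500

0.750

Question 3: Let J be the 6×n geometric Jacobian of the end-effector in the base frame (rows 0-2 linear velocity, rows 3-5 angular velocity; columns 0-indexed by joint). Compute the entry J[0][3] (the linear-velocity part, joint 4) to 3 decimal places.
1.299

axis z_3 = (-0.8660,0.5000,-0.0000); lever o_n−o_3 = (-0.9821,2.2990,2.5981)
cross product → J_v[:, 3] = (1.2990,2.2500,-1.5000)
J_ω[:, 3] = z_3
entry J[0][3] = 1.2990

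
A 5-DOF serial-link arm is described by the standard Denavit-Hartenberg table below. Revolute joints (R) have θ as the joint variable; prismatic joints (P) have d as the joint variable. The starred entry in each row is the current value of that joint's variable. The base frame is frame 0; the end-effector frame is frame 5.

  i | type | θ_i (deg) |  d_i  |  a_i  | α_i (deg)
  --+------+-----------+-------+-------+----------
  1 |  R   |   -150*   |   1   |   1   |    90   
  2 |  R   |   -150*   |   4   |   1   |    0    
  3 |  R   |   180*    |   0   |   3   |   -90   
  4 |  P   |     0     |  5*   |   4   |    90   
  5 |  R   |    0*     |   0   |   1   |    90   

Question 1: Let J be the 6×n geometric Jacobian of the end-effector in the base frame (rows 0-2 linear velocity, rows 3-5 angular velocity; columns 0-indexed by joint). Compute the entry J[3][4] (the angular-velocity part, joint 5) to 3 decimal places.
axis z_4 = (-0.5000,0.8660,0.0000); lever o_n−o_4 = (-0.7500,-0.4330,0.5000)
cross product → J_v[:, 4] = (0.4330,0.2500,0.8660)
J_ω[:, 4] = z_4
entry J[3][4] = -0.5000

-0.500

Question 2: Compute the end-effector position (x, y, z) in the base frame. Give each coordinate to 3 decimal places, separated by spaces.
after link 1: o_1 = (-0.8660, -0.5000, 1.0000)
after link 2: o_2 = (-2.1160, 3.3971, 0.5000)
after link 3: o_3 = (-4.3660, 2.0981, 2.0000)
after link 4: o_4 = (-5.2010, 1.6160, 8.3301)
after link 5: o_5 = (-5.9510, 1.1830, 8.8301)

-5.951 1.183 8.830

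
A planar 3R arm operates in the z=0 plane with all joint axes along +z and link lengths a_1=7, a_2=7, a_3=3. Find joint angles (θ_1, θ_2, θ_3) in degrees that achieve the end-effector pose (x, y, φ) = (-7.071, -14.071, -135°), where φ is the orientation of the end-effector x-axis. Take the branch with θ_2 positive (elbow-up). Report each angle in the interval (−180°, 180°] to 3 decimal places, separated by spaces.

wrist centre = target − a_3·(cos φ, sin φ) = (-4.9497, -11.9497)
cos θ_2 = (167.2942−7²−7²)/(2·7·7) = 0.7071; θ_2 = 45.0019° (elbow-up)
β = atan2(-11.9497,-4.9497) = -112.4998°; ψ = atan2(4.9499,11.9496) = 22.5009°
θ_1 = β − ψ = -135.0008°
θ_3 = φ − θ_1 − θ_2 = -45.0011° (wrapped to (-180°,180°])

-135.001 45.002 -45.001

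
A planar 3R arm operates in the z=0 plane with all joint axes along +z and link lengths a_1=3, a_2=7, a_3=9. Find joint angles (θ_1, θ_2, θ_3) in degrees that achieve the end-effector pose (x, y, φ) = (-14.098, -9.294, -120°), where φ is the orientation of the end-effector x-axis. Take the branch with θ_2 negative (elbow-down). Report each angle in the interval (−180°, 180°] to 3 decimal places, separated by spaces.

wrist centre = target − a_3·(cos φ, sin φ) = (-9.5980, -1.4998)
cos θ_2 = (94.3709−3²−7²)/(2·3·7) = 0.8660; θ_2 = -30.0059° (elbow-down)
β = atan2(-1.4998,-9.5980) = -171.1189°; ψ = atan2(-3.5006,9.0618) = -21.1218°
θ_1 = β − ψ = -149.9971°
θ_3 = φ − θ_1 − θ_2 = 60.0030° (wrapped to (-180°,180°])

-149.997 -30.006 60.003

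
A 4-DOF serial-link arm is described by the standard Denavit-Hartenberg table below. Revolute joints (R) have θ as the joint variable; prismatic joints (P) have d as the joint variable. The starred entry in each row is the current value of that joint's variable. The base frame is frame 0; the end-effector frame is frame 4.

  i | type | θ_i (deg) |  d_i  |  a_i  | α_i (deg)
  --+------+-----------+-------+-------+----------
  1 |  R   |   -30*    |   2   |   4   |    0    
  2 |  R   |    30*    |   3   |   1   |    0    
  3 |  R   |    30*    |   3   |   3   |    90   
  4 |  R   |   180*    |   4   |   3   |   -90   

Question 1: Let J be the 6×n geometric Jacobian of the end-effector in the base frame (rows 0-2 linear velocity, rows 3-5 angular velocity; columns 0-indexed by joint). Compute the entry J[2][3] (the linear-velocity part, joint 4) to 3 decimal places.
-3.000

axis z_3 = (0.5000,-0.8660,0.0000); lever o_n−o_3 = (-0.5981,-4.9641,0.0000)
cross product → J_v[:, 3] = (0.0000,-0.0000,-3.0000)
J_ω[:, 3] = z_3
entry J[2][3] = -3.0000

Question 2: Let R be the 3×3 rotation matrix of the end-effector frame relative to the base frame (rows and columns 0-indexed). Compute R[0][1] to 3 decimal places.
End-effector y-axis (col 1 of R) = (-0.5000,0.8660,-0.0000)
R[0][1] = -0.5000

-0.500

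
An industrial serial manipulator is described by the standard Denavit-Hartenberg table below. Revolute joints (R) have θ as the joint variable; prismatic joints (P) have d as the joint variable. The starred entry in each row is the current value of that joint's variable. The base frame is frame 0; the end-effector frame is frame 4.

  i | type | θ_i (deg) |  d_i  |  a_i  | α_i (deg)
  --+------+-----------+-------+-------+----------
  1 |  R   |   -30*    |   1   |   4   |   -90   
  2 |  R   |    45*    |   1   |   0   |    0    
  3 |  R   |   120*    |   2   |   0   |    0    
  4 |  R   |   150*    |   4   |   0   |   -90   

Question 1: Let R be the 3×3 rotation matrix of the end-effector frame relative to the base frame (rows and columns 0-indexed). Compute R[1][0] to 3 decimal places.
-0.354

End-effector x-axis (col 0 of R) = (0.6124,-0.3536,0.7071)
R[1][0] = -0.3536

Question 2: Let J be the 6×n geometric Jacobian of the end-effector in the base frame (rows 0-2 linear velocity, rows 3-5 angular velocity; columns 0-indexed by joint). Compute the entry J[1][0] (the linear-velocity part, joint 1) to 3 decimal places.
6.964

axis z_0 = ẑ; lever o_n−o_0 = (6.9641,4.0622,1.0000)
cross product → J_v[:, 0] = (-4.0622,6.9641,0.0000)
J_ω[:, 0] = z_0
entry J[1][0] = 6.9641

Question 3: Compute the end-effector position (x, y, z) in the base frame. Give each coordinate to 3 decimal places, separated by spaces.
after link 1: o_1 = (3.4641, -2.0000, 1.0000)
after link 2: o_2 = (3.9641, -1.1340, 1.0000)
after link 3: o_3 = (4.9641, 0.5981, 1.0000)
after link 4: o_4 = (6.9641, 4.0622, 1.0000)

6.964 4.062 1.000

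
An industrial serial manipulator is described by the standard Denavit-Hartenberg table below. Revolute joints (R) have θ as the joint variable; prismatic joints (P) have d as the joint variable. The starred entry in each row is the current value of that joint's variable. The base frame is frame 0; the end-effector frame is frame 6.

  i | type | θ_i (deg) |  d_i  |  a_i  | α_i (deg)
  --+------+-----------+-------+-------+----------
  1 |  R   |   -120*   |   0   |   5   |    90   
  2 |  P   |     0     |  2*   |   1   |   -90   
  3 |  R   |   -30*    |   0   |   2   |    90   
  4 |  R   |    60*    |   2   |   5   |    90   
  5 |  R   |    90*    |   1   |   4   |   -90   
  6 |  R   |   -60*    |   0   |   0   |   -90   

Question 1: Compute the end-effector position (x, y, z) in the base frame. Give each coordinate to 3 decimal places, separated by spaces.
after link 1: o_1 = (-2.5000, -4.3301, 0.0000)
after link 2: o_2 = (-4.7321, -4.1962, 0.0000)
after link 3: o_3 = (-6.4641, -5.1962, 0.0000)
after link 4: o_4 = (-9.6292, -4.7141, 4.3301)
after link 5: o_5 = (-12.3792, -1.6830, 3.8301)
after link 6: o_6 = (-12.3792, -1.6830, 3.8301)

-12.379 -1.683 3.830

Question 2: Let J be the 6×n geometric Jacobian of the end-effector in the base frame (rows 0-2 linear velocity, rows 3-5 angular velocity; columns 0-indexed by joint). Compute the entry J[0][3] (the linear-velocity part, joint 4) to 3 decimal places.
axis z_3 = (-0.5000,0.8660,0.0000); lever o_n−o_3 = (-5.9151,3.5131,3.8301)
cross product → J_v[:, 3] = (3.3170,1.9151,3.3660)
J_ω[:, 3] = z_3
entry J[0][3] = 3.3170

3.317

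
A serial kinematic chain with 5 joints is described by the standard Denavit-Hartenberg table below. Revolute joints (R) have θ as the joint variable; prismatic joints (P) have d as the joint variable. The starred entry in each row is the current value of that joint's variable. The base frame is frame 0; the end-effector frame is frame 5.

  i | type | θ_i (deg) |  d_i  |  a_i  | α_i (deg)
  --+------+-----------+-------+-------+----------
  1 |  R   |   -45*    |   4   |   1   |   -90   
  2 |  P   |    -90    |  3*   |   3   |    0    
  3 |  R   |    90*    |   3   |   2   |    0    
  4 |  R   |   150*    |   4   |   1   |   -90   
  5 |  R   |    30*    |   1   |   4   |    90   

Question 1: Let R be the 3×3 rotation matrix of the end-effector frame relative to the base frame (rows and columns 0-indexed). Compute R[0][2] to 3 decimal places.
End-effector z-axis (col 2 of R) = (0.3062,0.9186,-0.2500)
R[0][2] = 0.3062

0.306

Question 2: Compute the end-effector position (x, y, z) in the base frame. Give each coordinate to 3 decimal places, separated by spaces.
after link 1: o_1 = (0.7071, -0.7071, 4.0000)
after link 2: o_2 = (2.8284, 1.4142, 7.0000)
after link 3: o_3 = (6.3640, 2.1213, 7.0000)
after link 4: o_4 = (8.5800, 5.5621, 6.5000)
after link 5: o_5 = (4.6909, 6.6228, 5.6340)

4.691 6.623 5.634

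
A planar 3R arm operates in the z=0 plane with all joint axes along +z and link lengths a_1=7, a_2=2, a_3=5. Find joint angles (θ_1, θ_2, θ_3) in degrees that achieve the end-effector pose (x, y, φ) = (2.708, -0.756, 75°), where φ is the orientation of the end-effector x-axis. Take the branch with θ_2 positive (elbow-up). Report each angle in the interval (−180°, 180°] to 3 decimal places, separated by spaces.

-90.001 135.008 29.994

wrist centre = target − a_3·(cos φ, sin φ) = (1.4139, -5.5856)
cos θ_2 = (33.1984−7²−2²)/(2·7·2) = -0.7072; θ_2 = 135.0076° (elbow-up)
β = atan2(-5.5856,1.4139) = -75.7950°; ψ = atan2(1.4140,5.5856) = 14.2063°
θ_1 = β − ψ = -90.0012°
θ_3 = φ − θ_1 − θ_2 = 29.9936° (wrapped to (-180°,180°])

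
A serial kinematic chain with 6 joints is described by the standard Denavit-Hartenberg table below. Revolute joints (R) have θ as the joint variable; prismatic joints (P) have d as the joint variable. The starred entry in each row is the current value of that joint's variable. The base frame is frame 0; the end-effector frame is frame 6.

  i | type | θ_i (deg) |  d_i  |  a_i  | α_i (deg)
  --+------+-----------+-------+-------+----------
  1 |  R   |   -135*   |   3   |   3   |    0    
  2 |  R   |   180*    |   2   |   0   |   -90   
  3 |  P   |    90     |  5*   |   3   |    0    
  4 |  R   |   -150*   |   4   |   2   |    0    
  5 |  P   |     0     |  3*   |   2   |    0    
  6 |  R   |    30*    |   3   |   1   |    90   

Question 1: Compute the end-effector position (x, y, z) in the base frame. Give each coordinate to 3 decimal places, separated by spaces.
-10.701 10.512 5.964

after link 1: o_1 = (-2.1213, -2.1213, 3.0000)
after link 2: o_2 = (-2.1213, -2.1213, 5.0000)
after link 3: o_3 = (-5.6569, 1.4142, 2.0000)
after link 4: o_4 = (-7.7782, 4.9497, 3.7321)
after link 5: o_5 = (-9.1924, 7.7782, 5.4641)
after link 6: o_6 = (-10.7013, 10.5119, 5.9641)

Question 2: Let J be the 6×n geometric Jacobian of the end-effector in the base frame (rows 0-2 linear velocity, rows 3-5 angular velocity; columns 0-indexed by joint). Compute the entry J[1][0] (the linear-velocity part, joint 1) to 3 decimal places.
axis z_0 = ẑ; lever o_n−o_0 = (-10.7013,10.5119,5.9641)
cross product → J_v[:, 0] = (-10.5119,-10.7013,0.0000)
J_ω[:, 0] = z_0
entry J[1][0] = -10.7013

-10.701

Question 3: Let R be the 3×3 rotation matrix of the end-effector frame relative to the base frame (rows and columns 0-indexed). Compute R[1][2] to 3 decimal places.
-0.354

End-effector z-axis (col 2 of R) = (-0.3536,-0.3536,0.8660)
R[1][2] = -0.3536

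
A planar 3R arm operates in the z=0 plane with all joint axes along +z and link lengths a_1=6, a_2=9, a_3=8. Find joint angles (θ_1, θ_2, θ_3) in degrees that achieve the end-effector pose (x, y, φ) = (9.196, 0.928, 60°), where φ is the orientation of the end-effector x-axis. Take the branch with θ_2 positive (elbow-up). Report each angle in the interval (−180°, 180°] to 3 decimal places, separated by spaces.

wrist centre = target − a_3·(cos φ, sin φ) = (5.1960, -6.0002)
cos θ_2 = (63.0009−6²−9²)/(2·6·9) = -0.5000; θ_2 = 119.9995° (elbow-up)
β = atan2(-6.0002,5.1960) = -49.1084°; ψ = atan2(7.7943,1.5001) = 79.1062°
θ_1 = β − ψ = -128.2146°
θ_3 = φ − θ_1 − θ_2 = 68.2151° (wrapped to (-180°,180°])

-128.215 119.999 68.215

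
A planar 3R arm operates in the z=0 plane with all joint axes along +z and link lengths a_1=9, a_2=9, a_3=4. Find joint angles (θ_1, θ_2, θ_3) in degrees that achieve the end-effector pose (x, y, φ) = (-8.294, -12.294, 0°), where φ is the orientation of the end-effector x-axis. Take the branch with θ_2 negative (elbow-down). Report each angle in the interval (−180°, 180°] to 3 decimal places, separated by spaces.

-119.996 -30.008 150.004

wrist centre = target − a_3·(cos φ, sin φ) = (-12.2940, -12.2940)
cos θ_2 = (302.2849−9²−9²)/(2·9·9) = 0.8660; θ_2 = -30.0080° (elbow-down)
β = atan2(-12.2940,-12.2940) = -135.0000°; ψ = atan2(-4.5011,16.7936) = -15.0040°
θ_1 = β − ψ = -119.9960°
θ_3 = φ − θ_1 − θ_2 = 150.0040° (wrapped to (-180°,180°])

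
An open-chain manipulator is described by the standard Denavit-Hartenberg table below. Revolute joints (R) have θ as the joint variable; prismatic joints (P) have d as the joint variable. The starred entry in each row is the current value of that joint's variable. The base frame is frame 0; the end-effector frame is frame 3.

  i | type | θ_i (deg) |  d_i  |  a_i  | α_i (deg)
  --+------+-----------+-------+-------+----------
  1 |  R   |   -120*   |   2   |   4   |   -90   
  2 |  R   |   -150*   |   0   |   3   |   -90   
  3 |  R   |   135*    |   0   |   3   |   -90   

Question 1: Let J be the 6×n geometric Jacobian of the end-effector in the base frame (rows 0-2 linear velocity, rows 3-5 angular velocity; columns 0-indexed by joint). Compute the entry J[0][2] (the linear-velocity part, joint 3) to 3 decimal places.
0.919

axis z_2 = (-0.2500,-0.4330,0.8660); lever o_n−o_2 = (-2.7557,-0.5303,-1.0607)
cross product → J_v[:, 2] = (0.9186,-2.6517,-1.0607)
J_ω[:, 2] = z_2
entry J[0][2] = 0.9186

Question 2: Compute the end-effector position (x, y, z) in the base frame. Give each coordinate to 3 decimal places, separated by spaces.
after link 1: o_1 = (-2.0000, -3.4641, 2.0000)
after link 2: o_2 = (-0.7010, -1.2141, 3.5000)
after link 3: o_3 = (-3.4566, -1.7444, 2.4393)

-3.457 -1.744 2.439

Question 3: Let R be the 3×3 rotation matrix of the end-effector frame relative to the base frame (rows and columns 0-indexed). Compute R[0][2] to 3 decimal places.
0.306

End-effector z-axis (col 2 of R) = (0.3062,-0.8839,-0.3536)
R[0][2] = 0.3062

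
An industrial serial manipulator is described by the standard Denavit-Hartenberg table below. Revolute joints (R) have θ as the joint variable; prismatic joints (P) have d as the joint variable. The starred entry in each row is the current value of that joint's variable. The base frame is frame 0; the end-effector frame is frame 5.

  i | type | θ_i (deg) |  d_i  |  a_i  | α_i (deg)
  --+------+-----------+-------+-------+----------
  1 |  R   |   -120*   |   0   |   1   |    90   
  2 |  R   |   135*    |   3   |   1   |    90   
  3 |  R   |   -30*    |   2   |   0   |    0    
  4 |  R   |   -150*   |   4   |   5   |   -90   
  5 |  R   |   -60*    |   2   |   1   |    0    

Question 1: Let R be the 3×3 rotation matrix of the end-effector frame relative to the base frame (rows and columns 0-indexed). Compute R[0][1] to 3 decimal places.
-0.129

End-effector y-axis (col 1 of R) = (-0.1294,-0.2241,-0.9659)
R[0][1] = -0.1294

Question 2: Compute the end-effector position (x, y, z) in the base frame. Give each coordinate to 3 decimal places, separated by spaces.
after link 1: o_1 = (-0.5000, -0.8660, 0.0000)
after link 2: o_2 = (-2.7445, 1.2463, 0.7071)
after link 3: o_3 = (-3.4516, 0.0216, 2.1213)
after link 4: o_4 = (-6.6336, -5.4897, 1.4142)
after link 5: o_5 = (-5.3845, -7.3263, 1.6730)

-5.385 -7.326 1.673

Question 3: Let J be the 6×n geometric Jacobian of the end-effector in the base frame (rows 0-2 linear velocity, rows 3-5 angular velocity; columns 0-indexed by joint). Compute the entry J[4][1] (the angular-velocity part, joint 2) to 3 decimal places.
axis z_1 = (-0.8660,0.5000,0.0000); lever o_n−o_1 = (-4.8845,-6.4602,1.6730)
cross product → J_v[:, 1] = (0.8365,1.4489,8.0370)
J_ω[:, 1] = z_1
entry J[4][1] = 0.5000

0.500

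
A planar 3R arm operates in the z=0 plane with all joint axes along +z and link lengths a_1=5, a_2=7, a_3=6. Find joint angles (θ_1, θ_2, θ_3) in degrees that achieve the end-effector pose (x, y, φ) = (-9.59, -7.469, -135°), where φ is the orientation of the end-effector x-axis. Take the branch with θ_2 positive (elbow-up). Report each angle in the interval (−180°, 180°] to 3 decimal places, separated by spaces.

wrist centre = target − a_3·(cos φ, sin φ) = (-5.3474, -3.2264)
cos θ_2 = (39.0036−5²−7²)/(2·5·7) = -0.4999; θ_2 = 119.9966° (elbow-up)
β = atan2(-3.2264,-5.3474) = -148.8951°; ψ = atan2(6.0624,1.5004) = 76.0993°
θ_1 = β − ψ = -224.9944°
θ_3 = φ − θ_1 − θ_2 = -30.0021° (wrapped to (-180°,180°])

135.006 119.997 -30.002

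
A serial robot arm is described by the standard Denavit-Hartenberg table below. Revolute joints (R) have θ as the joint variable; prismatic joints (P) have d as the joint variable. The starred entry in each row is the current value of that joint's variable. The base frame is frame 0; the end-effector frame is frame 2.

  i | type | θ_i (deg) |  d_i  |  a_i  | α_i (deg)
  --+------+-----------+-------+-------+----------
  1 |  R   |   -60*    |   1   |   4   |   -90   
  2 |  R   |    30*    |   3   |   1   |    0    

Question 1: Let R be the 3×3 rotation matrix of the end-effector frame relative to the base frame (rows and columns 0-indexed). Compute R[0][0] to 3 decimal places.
0.433

End-effector x-axis (col 0 of R) = (0.4330,-0.7500,-0.5000)
R[0][0] = 0.4330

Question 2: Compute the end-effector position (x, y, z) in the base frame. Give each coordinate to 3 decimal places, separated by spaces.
5.031 -2.714 0.500

after link 1: o_1 = (2.0000, -3.4641, 1.0000)
after link 2: o_2 = (5.0311, -2.7141, 0.5000)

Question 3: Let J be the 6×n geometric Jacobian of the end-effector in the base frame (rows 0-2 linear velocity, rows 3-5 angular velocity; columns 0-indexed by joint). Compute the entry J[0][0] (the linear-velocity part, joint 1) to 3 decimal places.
axis z_0 = ẑ; lever o_n−o_0 = (5.0311,-2.7141,0.5000)
cross product → J_v[:, 0] = (2.7141,5.0311,-0.0000)
J_ω[:, 0] = z_0
entry J[0][0] = 2.7141

2.714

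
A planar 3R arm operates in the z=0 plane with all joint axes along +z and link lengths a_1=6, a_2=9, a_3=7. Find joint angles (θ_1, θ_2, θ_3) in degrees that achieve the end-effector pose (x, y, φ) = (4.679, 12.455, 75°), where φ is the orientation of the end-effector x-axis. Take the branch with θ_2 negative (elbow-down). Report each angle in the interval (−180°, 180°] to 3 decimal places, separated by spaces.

wrist centre = target − a_3·(cos φ, sin φ) = (2.8673, 5.6935)
cos θ_2 = (40.6374−6²−9²)/(2·6·9) = -0.7071; θ_2 = -134.9963° (elbow-down)
β = atan2(5.6935,2.8673) = 63.2701°; ψ = atan2(-6.3644,-0.3636) = -93.2694°
θ_1 = β − ψ = 156.5394°
θ_3 = φ − θ_1 − θ_2 = 53.4569° (wrapped to (-180°,180°])

156.539 -134.996 53.457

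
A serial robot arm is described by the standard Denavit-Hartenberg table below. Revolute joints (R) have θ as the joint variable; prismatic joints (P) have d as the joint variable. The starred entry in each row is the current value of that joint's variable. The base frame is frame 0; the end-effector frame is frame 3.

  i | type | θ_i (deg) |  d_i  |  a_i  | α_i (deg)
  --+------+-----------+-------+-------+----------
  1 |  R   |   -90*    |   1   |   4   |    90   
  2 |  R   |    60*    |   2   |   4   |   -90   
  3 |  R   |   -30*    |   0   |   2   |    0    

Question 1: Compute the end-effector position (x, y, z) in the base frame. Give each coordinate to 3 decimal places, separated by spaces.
-3.000 -6.866 5.964

after link 1: o_1 = (0.0000, -4.0000, 1.0000)
after link 2: o_2 = (-2.0000, -6.0000, 4.4641)
after link 3: o_3 = (-3.0000, -6.8660, 5.9641)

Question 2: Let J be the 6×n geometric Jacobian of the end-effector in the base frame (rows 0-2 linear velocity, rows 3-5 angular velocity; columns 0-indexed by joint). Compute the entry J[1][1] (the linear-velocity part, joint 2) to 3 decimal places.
axis z_1 = (-1.0000,-0.0000,0.0000); lever o_n−o_1 = (-3.0000,-2.8660,4.9641)
cross product → J_v[:, 1] = (-0.0000,4.9641,2.8660)
J_ω[:, 1] = z_1
entry J[1][1] = 4.9641

4.964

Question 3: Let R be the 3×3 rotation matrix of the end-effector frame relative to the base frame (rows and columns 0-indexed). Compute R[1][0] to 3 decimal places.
End-effector x-axis (col 0 of R) = (-0.5000,-0.4330,0.7500)
R[1][0] = -0.4330

-0.433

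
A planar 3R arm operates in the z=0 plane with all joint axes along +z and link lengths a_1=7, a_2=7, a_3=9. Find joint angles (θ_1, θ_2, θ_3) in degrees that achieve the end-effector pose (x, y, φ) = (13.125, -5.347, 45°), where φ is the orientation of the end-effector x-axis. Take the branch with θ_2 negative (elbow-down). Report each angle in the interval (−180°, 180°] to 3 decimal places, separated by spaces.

-44.994 -30.014 120.008

wrist centre = target − a_3·(cos φ, sin φ) = (6.7610, -11.7110)
cos θ_2 = (182.8583−7²−7²)/(2·7·7) = 0.8659; θ_2 = -30.0143° (elbow-down)
β = atan2(-11.7110,6.7610) = -60.0011°; ψ = atan2(-3.5015,13.0613) = -15.0072°
θ_1 = β − ψ = -44.9939°
θ_3 = φ − θ_1 − θ_2 = 120.0082° (wrapped to (-180°,180°])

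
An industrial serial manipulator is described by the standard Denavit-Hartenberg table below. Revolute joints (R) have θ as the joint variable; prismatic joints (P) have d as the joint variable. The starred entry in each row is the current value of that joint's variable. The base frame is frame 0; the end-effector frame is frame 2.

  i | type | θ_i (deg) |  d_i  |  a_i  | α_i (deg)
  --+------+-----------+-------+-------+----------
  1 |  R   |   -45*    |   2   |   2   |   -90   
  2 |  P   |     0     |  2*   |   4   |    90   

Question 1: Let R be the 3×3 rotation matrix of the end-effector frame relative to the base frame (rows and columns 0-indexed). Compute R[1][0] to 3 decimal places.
End-effector x-axis (col 0 of R) = (0.7071,-0.7071,0.0000)
R[1][0] = -0.7071

-0.707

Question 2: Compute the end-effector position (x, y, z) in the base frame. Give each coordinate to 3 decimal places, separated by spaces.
after link 1: o_1 = (1.4142, -1.4142, 2.0000)
after link 2: o_2 = (5.6569, -2.8284, 2.0000)

5.657 -2.828 2.000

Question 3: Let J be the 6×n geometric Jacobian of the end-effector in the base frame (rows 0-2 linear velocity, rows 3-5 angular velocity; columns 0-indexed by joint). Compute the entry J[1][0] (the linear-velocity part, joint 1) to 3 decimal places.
5.657

axis z_0 = ẑ; lever o_n−o_0 = (5.6569,-2.8284,2.0000)
cross product → J_v[:, 0] = (2.8284,5.6569,-0.0000)
J_ω[:, 0] = z_0
entry J[1][0] = 5.6569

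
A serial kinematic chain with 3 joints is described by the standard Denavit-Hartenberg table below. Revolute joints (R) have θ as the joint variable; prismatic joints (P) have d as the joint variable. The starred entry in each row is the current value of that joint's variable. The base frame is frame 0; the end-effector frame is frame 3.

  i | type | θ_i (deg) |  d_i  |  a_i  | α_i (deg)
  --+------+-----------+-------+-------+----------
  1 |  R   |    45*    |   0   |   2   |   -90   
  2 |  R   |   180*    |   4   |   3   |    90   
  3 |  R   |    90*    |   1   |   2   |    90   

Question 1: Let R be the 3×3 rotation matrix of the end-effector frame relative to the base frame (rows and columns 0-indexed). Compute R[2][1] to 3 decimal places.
End-effector y-axis (col 1 of R) = (0.0000,0.0000,-1.0000)
R[2][1] = -1.0000

-1.000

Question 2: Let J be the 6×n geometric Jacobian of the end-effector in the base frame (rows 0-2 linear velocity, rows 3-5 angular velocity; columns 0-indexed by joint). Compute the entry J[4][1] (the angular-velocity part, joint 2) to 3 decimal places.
0.707

axis z_1 = (-0.7071,0.7071,0.0000); lever o_n−o_1 = (-6.3640,2.1213,-1.0000)
cross product → J_v[:, 1] = (-0.7071,-0.7071,3.0000)
J_ω[:, 1] = z_1
entry J[4][1] = 0.7071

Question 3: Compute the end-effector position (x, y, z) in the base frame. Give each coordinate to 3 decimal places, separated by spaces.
-4.950 3.536 -1.000

after link 1: o_1 = (1.4142, 1.4142, 0.0000)
after link 2: o_2 = (-3.5355, 2.1213, -0.0000)
after link 3: o_3 = (-4.9497, 3.5355, -1.0000)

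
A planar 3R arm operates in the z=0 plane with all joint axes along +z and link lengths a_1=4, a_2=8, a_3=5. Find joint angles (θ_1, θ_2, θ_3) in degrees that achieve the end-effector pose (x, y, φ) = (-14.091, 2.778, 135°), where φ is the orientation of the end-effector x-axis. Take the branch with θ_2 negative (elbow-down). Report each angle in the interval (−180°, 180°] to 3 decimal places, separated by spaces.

wrist centre = target − a_3·(cos φ, sin φ) = (-10.5555, -0.7575)
cos θ_2 = (111.9917−4²−8²)/(2·4·8) = 0.4999; θ_2 = -60.0086° (elbow-down)
β = atan2(-0.7575,-10.5555) = -175.8951°; ψ = atan2(-6.9288,7.9990) = -40.8995°
θ_1 = β − ψ = -134.9956°
θ_3 = φ − θ_1 − θ_2 = -29.9959° (wrapped to (-180°,180°])

-134.996 -60.009 -29.996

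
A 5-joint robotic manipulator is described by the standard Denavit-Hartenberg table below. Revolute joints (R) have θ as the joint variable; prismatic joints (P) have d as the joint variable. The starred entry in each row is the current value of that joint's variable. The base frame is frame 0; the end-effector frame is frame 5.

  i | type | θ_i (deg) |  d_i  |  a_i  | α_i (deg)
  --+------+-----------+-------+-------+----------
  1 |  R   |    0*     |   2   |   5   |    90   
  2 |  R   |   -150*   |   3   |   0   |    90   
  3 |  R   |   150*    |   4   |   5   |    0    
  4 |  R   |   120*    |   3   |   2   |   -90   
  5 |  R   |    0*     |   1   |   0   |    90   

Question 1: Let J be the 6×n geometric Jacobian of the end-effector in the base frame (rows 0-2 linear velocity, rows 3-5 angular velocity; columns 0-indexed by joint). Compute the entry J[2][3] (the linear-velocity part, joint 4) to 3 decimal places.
-1.000

axis z_3 = (-0.5000,-0.0000,0.8660); lever o_n−o_3 = (-2.3660,2.0000,2.0981)
cross product → J_v[:, 3] = (-1.7321,-1.0000,-1.0000)
J_ω[:, 3] = z_3
entry J[2][3] = -1.0000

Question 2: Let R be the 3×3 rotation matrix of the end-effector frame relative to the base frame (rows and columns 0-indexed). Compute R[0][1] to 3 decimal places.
-0.866

End-effector y-axis (col 1 of R) = (-0.8660,0.0000,-0.5000)
R[0][1] = -0.8660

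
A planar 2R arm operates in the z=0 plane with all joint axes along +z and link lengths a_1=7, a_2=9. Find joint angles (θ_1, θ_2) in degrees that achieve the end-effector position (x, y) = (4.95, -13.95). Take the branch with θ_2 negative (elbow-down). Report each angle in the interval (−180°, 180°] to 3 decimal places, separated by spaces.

cos θ_2 = (219.1050−7²−9²)/(2·7·9) = 0.7072; θ_2 = -44.9939° (elbow-down)
β = atan2(-13.9500,4.9500) = -70.4633°; ψ = atan2(-6.3633,13.3646) = -25.4604°
θ_1 = β − ψ = -45.0029°

-45.003 -44.994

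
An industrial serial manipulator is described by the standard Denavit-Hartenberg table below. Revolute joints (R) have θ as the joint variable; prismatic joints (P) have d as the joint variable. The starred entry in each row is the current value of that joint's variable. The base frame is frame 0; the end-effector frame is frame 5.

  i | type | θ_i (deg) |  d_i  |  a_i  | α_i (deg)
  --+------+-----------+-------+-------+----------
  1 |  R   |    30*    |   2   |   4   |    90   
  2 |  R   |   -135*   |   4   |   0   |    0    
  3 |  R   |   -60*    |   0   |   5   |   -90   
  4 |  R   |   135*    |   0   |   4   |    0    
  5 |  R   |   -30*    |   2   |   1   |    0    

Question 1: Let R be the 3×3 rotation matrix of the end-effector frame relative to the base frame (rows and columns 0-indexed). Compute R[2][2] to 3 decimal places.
-0.966

End-effector z-axis (col 2 of R) = (-0.2241,-0.1294,-0.9659)
R[2][2] = -0.9659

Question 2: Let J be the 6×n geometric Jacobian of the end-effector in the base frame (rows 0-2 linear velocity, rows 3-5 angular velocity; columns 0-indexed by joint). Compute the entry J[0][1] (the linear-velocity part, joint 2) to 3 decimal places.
1.244

axis z_1 = (0.5000,-0.8660,0.0000); lever o_n−o_1 = (-1.9455,-1.3607,-1.4368)
cross product → J_v[:, 1] = (1.2443,0.7184,-2.3652)
J_ω[:, 1] = z_1
entry J[0][1] = 1.2443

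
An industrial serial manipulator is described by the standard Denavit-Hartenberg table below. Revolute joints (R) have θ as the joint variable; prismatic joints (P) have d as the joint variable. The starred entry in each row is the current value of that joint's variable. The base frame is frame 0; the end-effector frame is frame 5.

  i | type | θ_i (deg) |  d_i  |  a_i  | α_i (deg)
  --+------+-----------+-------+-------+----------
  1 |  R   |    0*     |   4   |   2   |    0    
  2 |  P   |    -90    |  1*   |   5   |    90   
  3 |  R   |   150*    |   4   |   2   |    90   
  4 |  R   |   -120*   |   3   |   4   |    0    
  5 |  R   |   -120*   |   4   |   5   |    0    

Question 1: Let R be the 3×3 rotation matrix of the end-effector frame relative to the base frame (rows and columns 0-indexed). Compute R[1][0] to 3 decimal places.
End-effector x-axis (col 0 of R) = (-0.8660,-0.4330,-0.2500)
R[1][0] = -0.4330

-0.433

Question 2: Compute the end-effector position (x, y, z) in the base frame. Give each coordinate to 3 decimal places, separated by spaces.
after link 1: o_1 = (2.0000, 0.0000, 4.0000)
after link 2: o_2 = (2.0000, -5.0000, 5.0000)
after link 3: o_3 = (-2.0000, -3.2679, 6.0000)
after link 4: o_4 = (1.4641, -6.5000, 7.5981)
after link 5: o_5 = (-2.8660, -10.6651, 9.8122)

-2.866 -10.665 9.812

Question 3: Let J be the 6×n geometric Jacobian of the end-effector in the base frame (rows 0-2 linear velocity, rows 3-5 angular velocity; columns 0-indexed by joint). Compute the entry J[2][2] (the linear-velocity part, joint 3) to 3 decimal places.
axis z_2 = (-1.0000,-0.0000,0.0000); lever o_n−o_2 = (-4.8660,-5.6651,4.8122)
cross product → J_v[:, 2] = (0.0000,4.8122,5.6651)
J_ω[:, 2] = z_2
entry J[2][2] = 5.6651

5.665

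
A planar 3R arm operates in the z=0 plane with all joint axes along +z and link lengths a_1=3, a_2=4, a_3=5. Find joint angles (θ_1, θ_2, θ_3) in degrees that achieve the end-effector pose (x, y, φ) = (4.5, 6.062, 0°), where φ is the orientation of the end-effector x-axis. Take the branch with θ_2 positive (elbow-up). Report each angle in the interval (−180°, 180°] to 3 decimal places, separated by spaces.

wrist centre = target − a_3·(cos φ, sin φ) = (-0.5000, 6.0620)
cos θ_2 = (36.9978−3²−4²)/(2·3·4) = 0.4999; θ_2 = 60.0059° (elbow-up)
β = atan2(6.0620,-0.5000) = 94.7151°; ψ = atan2(3.4643,4.9996) = 34.7185°
θ_1 = β − ψ = 59.9966°
θ_3 = φ − θ_1 − θ_2 = -120.0025° (wrapped to (-180°,180°])

59.997 60.006 -120.003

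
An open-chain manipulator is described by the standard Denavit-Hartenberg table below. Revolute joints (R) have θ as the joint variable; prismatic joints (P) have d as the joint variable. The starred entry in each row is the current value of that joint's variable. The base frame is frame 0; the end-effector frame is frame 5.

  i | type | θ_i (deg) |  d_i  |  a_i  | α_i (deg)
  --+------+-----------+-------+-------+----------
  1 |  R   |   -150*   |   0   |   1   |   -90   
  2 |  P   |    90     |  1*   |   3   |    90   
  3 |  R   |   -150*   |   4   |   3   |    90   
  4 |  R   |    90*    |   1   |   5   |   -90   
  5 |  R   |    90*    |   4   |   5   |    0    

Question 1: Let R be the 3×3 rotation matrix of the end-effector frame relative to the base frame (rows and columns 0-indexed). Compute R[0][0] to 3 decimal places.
-0.433

End-effector x-axis (col 0 of R) = (-0.4330,0.7500,-0.5000)
R[0][0] = -0.4330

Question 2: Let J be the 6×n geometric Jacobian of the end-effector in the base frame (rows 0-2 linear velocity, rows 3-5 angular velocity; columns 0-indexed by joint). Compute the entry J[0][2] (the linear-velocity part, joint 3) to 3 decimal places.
axis z_2 = (-0.8660,-0.5000,0.0000); lever o_n−o_2 = (-9.2763,-1.9330,-2.8660)
cross product → J_v[:, 2] = (1.4330,-2.4821,-2.9641)
J_ω[:, 2] = z_2
entry J[0][2] = 1.4330

1.433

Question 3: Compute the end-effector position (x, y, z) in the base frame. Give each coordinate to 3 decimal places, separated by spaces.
-9.642 -3.299 -5.866

after link 1: o_1 = (-0.8660, -0.5000, 0.0000)
after link 2: o_2 = (-0.3660, -1.3660, -3.0000)
after link 3: o_3 = (-4.5801, -2.0670, -0.4019)
after link 4: o_4 = (-8.4772, -5.3170, 0.0981)
after link 5: o_5 = (-9.6423, -3.2990, -5.8660)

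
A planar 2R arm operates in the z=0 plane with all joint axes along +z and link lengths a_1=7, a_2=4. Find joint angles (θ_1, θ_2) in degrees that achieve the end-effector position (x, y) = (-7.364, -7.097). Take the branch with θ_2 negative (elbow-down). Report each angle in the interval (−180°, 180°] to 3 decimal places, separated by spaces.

cos θ_2 = (104.5959−7²−4²)/(2·7·4) = 0.7071; θ_2 = -45.0030° (elbow-down)
β = atan2(-7.0970,-7.3640) = -136.0578°; ψ = atan2(-2.8286,9.8283) = -16.0558°
θ_1 = β − ψ = -120.0020°

-120.002 -45.003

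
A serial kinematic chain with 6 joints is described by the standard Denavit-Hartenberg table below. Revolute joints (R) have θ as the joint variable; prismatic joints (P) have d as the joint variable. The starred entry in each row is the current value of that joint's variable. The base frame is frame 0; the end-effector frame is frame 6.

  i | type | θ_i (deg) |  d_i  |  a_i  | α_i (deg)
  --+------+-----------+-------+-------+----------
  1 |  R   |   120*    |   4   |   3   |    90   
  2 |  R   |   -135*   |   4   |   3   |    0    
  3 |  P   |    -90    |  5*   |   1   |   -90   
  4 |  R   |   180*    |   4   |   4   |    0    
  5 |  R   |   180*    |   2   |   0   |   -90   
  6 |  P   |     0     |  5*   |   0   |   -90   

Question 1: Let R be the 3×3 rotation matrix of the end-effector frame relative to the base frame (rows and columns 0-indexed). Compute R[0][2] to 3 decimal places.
End-effector z-axis (col 2 of R) = (-0.3536,0.6124,0.7071)
R[0][2] = -0.3536

-0.354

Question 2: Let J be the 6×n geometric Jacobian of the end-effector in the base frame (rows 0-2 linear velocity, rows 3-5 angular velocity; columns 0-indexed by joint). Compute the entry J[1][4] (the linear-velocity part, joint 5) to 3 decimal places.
axis z_4 = (0.3536,-0.6124,-0.7071); lever o_n−o_4 = (-3.6230,-3.7247,-1.4142)
cross product → J_v[:, 4] = (-1.7678,3.0619,-3.5355)
J_ω[:, 4] = z_4
entry J[1][4] = 3.0619

3.062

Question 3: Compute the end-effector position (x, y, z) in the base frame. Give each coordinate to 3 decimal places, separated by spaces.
after link 1: o_1 = (-1.5000, 2.5981, 4.0000)
after link 2: o_2 = (3.0248, 2.7610, 1.8787)
after link 3: o_3 = (7.7084, 4.6486, 2.5858)
after link 4: o_4 = (7.7084, 4.6486, -3.0711)
after link 5: o_5 = (8.4155, 3.4238, -4.4853)
after link 6: o_6 = (4.0854, 0.9238, -4.4853)

4.085 0.924 -4.485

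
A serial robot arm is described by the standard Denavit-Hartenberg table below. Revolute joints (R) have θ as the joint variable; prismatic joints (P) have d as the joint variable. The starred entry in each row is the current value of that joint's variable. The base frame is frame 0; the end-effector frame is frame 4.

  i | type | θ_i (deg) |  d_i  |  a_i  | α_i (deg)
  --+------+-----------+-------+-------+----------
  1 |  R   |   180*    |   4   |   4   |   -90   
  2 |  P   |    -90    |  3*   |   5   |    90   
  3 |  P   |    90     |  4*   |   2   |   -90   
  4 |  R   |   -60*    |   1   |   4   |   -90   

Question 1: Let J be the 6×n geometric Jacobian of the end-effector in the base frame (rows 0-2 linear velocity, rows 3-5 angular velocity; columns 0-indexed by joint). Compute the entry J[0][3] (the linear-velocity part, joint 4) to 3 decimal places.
axis z_3 = (0.0000,-0.0000,-1.0000); lever o_n−o_3 = (3.4641,-2.0000,-1.0000)
cross product → J_v[:, 3] = (-2.0000,-3.4641,0.0000)
J_ω[:, 3] = z_3
entry J[0][3] = -2.0000

-2.000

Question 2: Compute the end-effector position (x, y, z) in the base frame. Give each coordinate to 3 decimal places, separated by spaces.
after link 1: o_1 = (-4.0000, 0.0000, 4.0000)
after link 2: o_2 = (-4.0000, -3.0000, 9.0000)
after link 3: o_3 = (-0.0000, -5.0000, 9.0000)
after link 4: o_4 = (3.4641, -7.0000, 8.0000)

3.464 -7.000 8.000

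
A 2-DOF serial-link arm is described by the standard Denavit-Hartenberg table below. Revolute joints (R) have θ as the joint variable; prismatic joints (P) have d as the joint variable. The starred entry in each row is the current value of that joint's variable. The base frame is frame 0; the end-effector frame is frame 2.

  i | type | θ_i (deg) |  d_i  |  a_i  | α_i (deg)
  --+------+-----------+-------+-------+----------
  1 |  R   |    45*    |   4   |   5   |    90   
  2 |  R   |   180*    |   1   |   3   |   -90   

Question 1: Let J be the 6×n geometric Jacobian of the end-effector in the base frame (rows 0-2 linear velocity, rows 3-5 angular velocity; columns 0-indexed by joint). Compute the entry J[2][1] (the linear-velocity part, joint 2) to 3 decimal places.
axis z_1 = (0.7071,-0.7071,0.0000); lever o_n−o_1 = (-1.4142,-2.8284,0.0000)
cross product → J_v[:, 1] = (0.0000,-0.0000,-3.0000)
J_ω[:, 1] = z_1
entry J[2][1] = -3.0000

-3.000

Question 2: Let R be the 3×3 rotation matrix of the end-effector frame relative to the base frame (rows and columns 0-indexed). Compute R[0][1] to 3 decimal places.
-0.707

End-effector y-axis (col 1 of R) = (-0.7071,0.7071,-0.0000)
R[0][1] = -0.7071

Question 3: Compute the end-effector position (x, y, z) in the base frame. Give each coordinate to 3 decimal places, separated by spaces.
2.121 0.707 4.000

after link 1: o_1 = (3.5355, 3.5355, 4.0000)
after link 2: o_2 = (2.1213, 0.7071, 4.0000)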